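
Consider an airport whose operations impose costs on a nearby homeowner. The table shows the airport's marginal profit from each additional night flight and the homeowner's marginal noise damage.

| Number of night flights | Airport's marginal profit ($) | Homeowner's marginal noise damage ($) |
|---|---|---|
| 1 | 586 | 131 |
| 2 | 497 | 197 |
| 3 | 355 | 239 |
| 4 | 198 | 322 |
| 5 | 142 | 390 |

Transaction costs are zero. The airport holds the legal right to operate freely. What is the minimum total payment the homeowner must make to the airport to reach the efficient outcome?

$340

Left alone the airport would choose level 5 (marginal profit stays positive).
Efficient level: k* = 3 (marginal profit ≥ marginal noise damage through 3).
The homeowner must at least cover the airport's forgone profit from cutting 5→3: 198 + 142 = 340.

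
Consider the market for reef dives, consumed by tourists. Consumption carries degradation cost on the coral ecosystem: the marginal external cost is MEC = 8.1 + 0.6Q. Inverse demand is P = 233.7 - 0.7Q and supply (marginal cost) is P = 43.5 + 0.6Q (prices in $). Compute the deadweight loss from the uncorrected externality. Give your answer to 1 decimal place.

DWL = $2419.4

Market equilibrium (private): 43.5 + 0.6Q = 233.7 - 0.7Q → Q_m = 146.3077.
Social marginal benefit = demand − MEC = 225.6 - 1.3Q.
Set SMB = MC: 225.6 - 1.3Q = 43.5 + 0.6Q → Q* = 95.8421.
The welfare-loss triangle has base |Q_m − Q*| and height MEC(Q_m) (the vertical gap between SMB and MC is zero at Q* and MEC at Q_m).
DWL = ½ × 50.4656 × 95.8846 = 2419.4369.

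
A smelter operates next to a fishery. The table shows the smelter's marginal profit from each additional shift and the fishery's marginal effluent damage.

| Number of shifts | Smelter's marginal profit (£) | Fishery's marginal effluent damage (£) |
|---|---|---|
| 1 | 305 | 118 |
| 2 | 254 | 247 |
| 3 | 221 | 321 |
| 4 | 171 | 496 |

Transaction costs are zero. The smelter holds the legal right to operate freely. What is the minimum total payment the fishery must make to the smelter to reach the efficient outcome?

Left alone the smelter would choose level 4 (marginal profit stays positive).
Efficient level: k* = 2 (marginal profit ≥ marginal effluent damage through 2).
The fishery must at least cover the smelter's forgone profit from cutting 4→2: 221 + 171 = 392.

£392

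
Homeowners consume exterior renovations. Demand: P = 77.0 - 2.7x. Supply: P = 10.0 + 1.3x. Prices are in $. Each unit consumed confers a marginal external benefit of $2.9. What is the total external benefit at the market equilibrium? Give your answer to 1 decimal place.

$48.6

Market equilibrium (private): 10.0 + 1.3x = 77.0 - 2.7x → x_m = 16.7500.
Total external benefit = MEB × x_m = 2.9 × 16.7500 = 48.5750.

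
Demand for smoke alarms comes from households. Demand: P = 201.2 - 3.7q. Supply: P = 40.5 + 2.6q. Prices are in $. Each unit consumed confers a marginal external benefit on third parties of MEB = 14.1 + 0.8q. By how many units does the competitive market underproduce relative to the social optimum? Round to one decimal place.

6.3 units

Market equilibrium (private): 40.5 + 2.6q = 201.2 - 3.7q → q_m = 25.5079.
Social marginal benefit = demand + MEB = 215.3 - 2.9q.
Set SMB = MC: 215.3 - 2.9q = 40.5 + 2.6q → q* = 31.7818.
Gap = |25.5079 − 31.7818| = 6.2739.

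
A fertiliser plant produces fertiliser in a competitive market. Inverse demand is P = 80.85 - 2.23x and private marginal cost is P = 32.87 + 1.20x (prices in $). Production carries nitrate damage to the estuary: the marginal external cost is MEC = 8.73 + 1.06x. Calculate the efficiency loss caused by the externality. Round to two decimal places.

Market equilibrium (private): 32.87 + 1.20x = 80.85 - 2.23x → x_m = 13.9883.
Social marginal cost = private MC + MEC = 41.60 + 2.26x.
Set SMC = demand: 41.60 + 2.26x = 80.85 - 2.23x → x* = 8.7416.
Height of the DWL triangle at x_m is SMC(x_m) − demand(x_m) = MEC(x_m) = 23.5576.
DWL = ½ × 5.2467 × 23.5576 = 61.7998.

DWL = $61.80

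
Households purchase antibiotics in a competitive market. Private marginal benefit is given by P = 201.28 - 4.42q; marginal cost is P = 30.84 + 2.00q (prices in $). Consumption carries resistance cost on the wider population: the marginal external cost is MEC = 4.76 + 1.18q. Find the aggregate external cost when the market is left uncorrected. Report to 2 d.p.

$542.21

Market equilibrium (private): 30.84 + 2.00q = 201.28 - 4.42q → q_m = 26.5483.
Total external cost = ∫₀^{q_m} (4.76 + 1.18q) dq = 4.76×26.5483 + ½×1.18×26.5483² = 542.2091.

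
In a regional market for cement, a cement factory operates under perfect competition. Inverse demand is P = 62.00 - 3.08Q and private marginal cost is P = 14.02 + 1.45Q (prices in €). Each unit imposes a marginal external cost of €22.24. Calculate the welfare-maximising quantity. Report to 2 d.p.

Social marginal cost = private MC + MEC = 36.26 + 1.45Q.
Set SMC = demand: 36.26 + 1.45Q = 62.00 - 3.08Q → Q* = 5.6821.

Q* = 5.68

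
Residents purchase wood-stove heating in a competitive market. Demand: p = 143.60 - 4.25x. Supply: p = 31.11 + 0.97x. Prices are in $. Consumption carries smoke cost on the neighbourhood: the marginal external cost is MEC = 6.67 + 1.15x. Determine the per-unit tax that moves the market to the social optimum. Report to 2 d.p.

Social marginal benefit = demand − MEC = 136.93 - 5.40x.
Set SMB = MC: 136.93 - 5.40x = 31.11 + 0.97x → x* = 16.6122.
The Pigouvian tax equals MEC at x*: 6.67 + 1.15×16.6122 = 25.7740.

tax = $25.77 per unit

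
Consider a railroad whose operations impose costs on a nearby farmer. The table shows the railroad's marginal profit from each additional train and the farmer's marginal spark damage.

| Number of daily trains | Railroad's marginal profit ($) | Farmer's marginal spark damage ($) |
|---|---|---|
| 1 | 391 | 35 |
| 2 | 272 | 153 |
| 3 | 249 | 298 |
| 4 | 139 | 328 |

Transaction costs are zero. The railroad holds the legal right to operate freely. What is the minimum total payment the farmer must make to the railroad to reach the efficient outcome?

Left alone the railroad would choose level 4 (marginal profit stays positive).
Efficient level: k* = 2 (marginal profit ≥ marginal spark damage through 2).
The farmer must at least cover the railroad's forgone profit from cutting 4→2: 249 + 139 = 388.

$388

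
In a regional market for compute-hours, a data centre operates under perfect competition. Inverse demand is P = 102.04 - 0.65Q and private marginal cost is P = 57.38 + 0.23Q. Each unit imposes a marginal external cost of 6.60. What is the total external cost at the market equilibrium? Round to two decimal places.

334.95

Market equilibrium (private): 57.38 + 0.23Q = 102.04 - 0.65Q → Q_m = 50.7500.
Total external cost = MEC × Q_m = 6.60 × 50.7500 = 334.9500.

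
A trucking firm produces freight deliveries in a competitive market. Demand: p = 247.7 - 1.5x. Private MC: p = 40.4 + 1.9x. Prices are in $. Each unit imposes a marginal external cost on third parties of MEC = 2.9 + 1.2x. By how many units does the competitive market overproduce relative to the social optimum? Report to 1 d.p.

Market equilibrium (private): 40.4 + 1.9x = 247.7 - 1.5x → x_m = 60.9706.
Social marginal cost = private MC + MEC = 43.3 + 3.1x.
Set SMC = demand: 43.3 + 3.1x = 247.7 - 1.5x → x* = 44.4348.
Gap = |60.9706 − 44.4348| = 16.5358.

16.5 units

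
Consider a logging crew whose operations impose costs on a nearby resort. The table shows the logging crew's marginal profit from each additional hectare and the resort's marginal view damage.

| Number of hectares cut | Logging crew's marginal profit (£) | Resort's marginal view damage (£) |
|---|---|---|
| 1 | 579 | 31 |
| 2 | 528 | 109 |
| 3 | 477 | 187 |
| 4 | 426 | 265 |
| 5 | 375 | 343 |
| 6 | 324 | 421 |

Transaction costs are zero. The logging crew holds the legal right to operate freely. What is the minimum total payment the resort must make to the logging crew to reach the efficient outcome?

Left alone the logging crew would choose level 6 (marginal profit stays positive).
Efficient level: k* = 5 (marginal profit ≥ marginal view damage through 5).
The resort must at least cover the logging crew's forgone profit from cutting 6→5: 324 = 324.

£324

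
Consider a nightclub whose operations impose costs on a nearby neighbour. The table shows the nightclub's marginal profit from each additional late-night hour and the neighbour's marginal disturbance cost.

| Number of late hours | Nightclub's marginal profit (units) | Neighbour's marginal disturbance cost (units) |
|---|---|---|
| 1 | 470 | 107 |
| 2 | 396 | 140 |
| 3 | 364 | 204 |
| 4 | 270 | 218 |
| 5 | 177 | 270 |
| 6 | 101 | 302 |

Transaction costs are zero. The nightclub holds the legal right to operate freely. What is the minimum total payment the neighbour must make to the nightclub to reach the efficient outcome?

Left alone the nightclub would choose level 6 (marginal profit stays positive).
Efficient level: k* = 4 (marginal profit ≥ marginal disturbance cost through 4).
The neighbour must at least cover the nightclub's forgone profit from cutting 6→4: 177 + 101 = 278.

278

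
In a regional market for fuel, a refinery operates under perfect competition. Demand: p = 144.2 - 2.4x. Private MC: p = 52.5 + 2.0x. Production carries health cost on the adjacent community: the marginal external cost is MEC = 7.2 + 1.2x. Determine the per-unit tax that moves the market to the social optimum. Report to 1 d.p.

Social marginal cost = private MC + MEC = 59.7 + 3.2x.
Set SMC = demand: 59.7 + 3.2x = 144.2 - 2.4x → x* = 15.0893.
The Pigouvian tax equals MEC at x*: 7.2 + 1.2×15.0893 = 25.3072.

tax = 25.3 per unit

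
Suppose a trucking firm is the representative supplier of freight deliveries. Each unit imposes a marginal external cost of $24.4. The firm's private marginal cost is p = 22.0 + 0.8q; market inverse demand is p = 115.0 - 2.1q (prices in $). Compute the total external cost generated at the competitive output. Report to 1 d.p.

$782.5

Market equilibrium (private): 22.0 + 0.8q = 115.0 - 2.1q → q_m = 32.0690.
Total external cost = MEC × q_m = 24.4 × 32.0690 = 782.4836.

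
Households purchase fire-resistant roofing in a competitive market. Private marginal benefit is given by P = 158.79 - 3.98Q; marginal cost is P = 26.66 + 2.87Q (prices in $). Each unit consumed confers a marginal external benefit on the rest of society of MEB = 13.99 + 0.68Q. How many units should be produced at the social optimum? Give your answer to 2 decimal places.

Social marginal benefit = demand + MEB = 172.78 - 3.30Q.
Set SMB = MC: 172.78 - 3.30Q = 26.66 + 2.87Q → Q* = 23.6823.

Q* = 23.68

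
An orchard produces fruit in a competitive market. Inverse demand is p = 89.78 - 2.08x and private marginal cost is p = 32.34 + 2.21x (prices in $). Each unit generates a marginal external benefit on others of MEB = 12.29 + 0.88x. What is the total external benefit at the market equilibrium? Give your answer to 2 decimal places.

Market equilibrium (private): 32.34 + 2.21x = 89.78 - 2.08x → x_m = 13.3893.
Total external benefit = ∫₀^{x_m} (12.29 + 0.88x) dx = 12.29×13.3893 + ½×0.88×13.3893² = 243.4348.

$243.43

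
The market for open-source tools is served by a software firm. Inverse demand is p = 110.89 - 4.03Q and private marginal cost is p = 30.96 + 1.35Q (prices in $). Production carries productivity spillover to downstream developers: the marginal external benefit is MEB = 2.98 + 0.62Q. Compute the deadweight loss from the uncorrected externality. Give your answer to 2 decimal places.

DWL = $15.61

Market equilibrium (private): 30.96 + 1.35Q = 110.89 - 4.03Q → Q_m = 14.8569.
Social marginal cost = private MC − MEB = 27.98 + 0.73Q.
Set SMC = demand: 27.98 + 0.73Q = 110.89 - 4.03Q → Q* = 17.4181.
The loss is the area between SMC and demand from Q* to Q_m; with linear curves that's a triangle of height MEB(Q_m).
DWL = ½ × 2.5612 × 12.1913 = 15.6122.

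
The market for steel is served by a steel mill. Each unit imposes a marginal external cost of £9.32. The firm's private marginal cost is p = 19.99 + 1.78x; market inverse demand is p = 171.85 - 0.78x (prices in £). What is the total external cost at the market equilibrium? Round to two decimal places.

£552.87

Market equilibrium (private): 19.99 + 1.78x = 171.85 - 0.78x → x_m = 59.3203.
Total external cost = MEC × x_m = 9.32 × 59.3203 = 552.8652.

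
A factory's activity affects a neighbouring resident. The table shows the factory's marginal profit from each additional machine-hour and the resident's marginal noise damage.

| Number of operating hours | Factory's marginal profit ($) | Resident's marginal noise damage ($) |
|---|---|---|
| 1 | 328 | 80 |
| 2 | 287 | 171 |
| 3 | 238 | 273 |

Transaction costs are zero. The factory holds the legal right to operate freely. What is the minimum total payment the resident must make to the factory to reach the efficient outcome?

Left alone the factory would choose level 3 (marginal profit stays positive).
Efficient level: k* = 2 (marginal profit ≥ marginal noise damage through 2).
The resident must at least cover the factory's forgone profit from cutting 3→2: 238 = 238.

$238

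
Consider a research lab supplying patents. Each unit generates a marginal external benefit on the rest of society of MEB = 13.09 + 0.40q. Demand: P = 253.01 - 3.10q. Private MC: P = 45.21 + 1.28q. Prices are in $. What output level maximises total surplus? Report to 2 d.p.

Social marginal cost = private MC − MEB = 32.12 + 0.88q.
Set SMC = demand: 32.12 + 0.88q = 253.01 - 3.10q → q* = 55.5000.

q* = 55.50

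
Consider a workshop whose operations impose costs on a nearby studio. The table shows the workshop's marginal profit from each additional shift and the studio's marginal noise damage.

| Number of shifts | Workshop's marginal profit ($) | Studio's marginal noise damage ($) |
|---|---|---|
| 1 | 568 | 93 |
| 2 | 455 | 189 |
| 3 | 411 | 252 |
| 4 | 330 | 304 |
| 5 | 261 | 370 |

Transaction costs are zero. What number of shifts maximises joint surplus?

4

Bargaining reaches the level where marginal profit last exceeds marginal noise damage.
That holds through level 4 (330 ≥ 304) but not at 5 (261 < 370).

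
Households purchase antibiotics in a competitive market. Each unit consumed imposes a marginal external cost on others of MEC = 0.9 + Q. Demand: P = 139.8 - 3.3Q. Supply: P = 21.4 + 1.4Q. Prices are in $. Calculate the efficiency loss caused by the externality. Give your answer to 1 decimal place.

DWL = $59.7

Market equilibrium (private): 21.4 + 1.4Q = 139.8 - 3.3Q → Q_m = 25.1915.
Social marginal benefit = demand − MEC = 138.9 - 4.3Q.
Set SMB = MC: 138.9 - 4.3Q = 21.4 + 1.4Q → Q* = 20.6140.
Between Q* and Q_m the wedge MC − SMB runs linearly from 0 to MEC(Q_m), so the loss is a triangle.
DWL = ½ × 4.5775 × 26.0915 = 59.7169.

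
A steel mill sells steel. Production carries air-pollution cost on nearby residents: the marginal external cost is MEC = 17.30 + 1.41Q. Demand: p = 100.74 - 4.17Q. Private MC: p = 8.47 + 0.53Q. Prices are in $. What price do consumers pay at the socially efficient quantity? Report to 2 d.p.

Social marginal cost = private MC + MEC = 25.77 + 1.94Q.
Set SMC = demand: 25.77 + 1.94Q = 100.74 - 4.17Q → Q* = 12.2700.
Consumer price on the demand curve at Q*: 100.74 − 4.17×12.2700 = 49.5741.

P = $49.57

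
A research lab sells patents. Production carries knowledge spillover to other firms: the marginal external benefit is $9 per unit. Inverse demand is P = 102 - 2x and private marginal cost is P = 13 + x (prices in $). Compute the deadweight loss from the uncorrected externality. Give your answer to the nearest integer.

Market equilibrium (private): 13 + x = 102 - 2x → x_m = 29.6667.
Social marginal cost = private MC − MEB = 4 + x.
Set SMC = demand: 4 + x = 102 - 2x → x* = 32.6667.
Height of the DWL triangle at x_m is demand(x_m) − SMC(x_m) = MEB(x_m) = 9.0000.
DWL = ½ × 3.0000 × 9.0000 = 13.5000.

DWL = $14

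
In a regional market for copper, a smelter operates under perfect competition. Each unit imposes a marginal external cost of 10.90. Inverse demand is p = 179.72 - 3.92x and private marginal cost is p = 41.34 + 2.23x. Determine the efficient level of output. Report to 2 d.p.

x* = 20.73

Social marginal cost = private MC + MEC = 52.24 + 2.23x.
Set SMC = demand: 52.24 + 2.23x = 179.72 - 3.92x → x* = 20.7285.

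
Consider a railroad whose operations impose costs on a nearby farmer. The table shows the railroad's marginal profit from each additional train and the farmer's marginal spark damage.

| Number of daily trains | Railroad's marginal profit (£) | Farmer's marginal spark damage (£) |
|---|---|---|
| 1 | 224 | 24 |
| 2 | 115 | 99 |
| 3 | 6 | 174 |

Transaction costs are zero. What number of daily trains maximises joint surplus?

Bargaining reaches the level where marginal profit last exceeds marginal spark damage.
That holds through level 2 (115 ≥ 99) but not at 3 (6 < 174).

2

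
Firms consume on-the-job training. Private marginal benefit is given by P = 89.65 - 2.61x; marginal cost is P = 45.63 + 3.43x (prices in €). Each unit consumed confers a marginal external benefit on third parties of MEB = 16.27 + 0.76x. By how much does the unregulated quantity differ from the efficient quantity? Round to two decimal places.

Market equilibrium (private): 45.63 + 3.43x = 89.65 - 2.61x → x_m = 7.2881.
Social marginal benefit = demand + MEB = 105.92 - 1.85x.
Set SMB = MC: 105.92 - 1.85x = 45.63 + 3.43x → x* = 11.4186.
Gap = |7.2881 − 11.4186| = 4.1305.

4.13 units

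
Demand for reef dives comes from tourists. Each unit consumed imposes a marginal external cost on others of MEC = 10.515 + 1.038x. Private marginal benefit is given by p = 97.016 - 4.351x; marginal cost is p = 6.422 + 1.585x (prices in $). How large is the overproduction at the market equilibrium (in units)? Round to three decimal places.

Market equilibrium (private): 6.422 + 1.585x = 97.016 - 4.351x → x_m = 15.2618.
Social marginal benefit = demand − MEC = 86.501 - 5.389x.
Set SMB = MC: 86.501 - 5.389x = 6.422 + 1.585x → x* = 11.4825.
Gap = |15.2618 − 11.4825| = 3.7793.

3.779 units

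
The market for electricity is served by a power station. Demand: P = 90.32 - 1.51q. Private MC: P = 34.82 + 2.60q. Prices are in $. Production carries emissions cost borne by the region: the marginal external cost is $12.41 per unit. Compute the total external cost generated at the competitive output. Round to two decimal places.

$167.58

Market equilibrium (private): 34.82 + 2.60q = 90.32 - 1.51q → q_m = 13.5036.
Total external cost = MEC × q_m = 12.41 × 13.5036 = 167.5797.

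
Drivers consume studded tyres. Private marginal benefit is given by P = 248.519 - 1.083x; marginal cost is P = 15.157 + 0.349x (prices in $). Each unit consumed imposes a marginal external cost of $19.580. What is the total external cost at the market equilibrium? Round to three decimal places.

Market equilibrium (private): 15.157 + 0.349x = 248.519 - 1.083x → x_m = 162.9623.
Total external cost = MEC × x_m = 19.580 × 162.9623 = 3190.8018.

$3190.802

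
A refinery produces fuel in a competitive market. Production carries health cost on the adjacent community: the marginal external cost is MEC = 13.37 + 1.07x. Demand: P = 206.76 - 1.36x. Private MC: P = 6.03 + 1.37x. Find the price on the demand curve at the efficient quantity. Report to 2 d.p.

P = 139.70

Social marginal cost = private MC + MEC = 19.40 + 2.44x.
Set SMC = demand: 19.40 + 2.44x = 206.76 - 1.36x → x* = 49.3053.
Consumer price on the demand curve at x*: 206.76 − 1.36×49.3053 = 139.7048.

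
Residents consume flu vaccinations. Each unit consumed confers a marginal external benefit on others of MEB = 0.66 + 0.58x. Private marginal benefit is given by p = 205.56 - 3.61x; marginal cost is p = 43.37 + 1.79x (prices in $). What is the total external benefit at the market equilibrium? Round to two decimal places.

$281.44

Market equilibrium (private): 43.37 + 1.79x = 205.56 - 3.61x → x_m = 30.0352.
Total external benefit = ∫₀^{x_m} (0.66 + 0.58x) dx = 0.66×30.0352 + ½×0.58×30.0352² = 281.4361.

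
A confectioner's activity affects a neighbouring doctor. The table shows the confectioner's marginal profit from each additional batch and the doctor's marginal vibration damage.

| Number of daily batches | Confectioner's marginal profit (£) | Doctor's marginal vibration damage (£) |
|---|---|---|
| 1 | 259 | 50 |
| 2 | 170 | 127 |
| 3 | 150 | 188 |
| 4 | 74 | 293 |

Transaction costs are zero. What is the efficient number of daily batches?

2

Bargaining reaches the level where marginal profit last exceeds marginal vibration damage.
That holds through level 2 (170 ≥ 127) but not at 3 (150 < 188).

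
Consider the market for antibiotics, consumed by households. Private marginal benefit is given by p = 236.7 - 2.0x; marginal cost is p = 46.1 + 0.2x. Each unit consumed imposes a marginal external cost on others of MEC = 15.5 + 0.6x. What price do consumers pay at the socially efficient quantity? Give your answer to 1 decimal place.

Social marginal benefit = demand − MEC = 221.2 - 2.6x.
Set SMB = MC: 221.2 - 2.6x = 46.1 + 0.2x → x* = 62.5357.
Consumer price on the demand curve at x*: 236.7 − 2.0×62.5357 = 111.6286.

P = 111.6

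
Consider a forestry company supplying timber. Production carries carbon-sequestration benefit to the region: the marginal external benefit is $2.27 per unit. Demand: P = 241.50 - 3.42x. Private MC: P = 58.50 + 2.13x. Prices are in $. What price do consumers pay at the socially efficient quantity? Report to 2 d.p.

Social marginal cost = private MC − MEB = 56.23 + 2.13x.
Set SMC = demand: 56.23 + 2.13x = 241.50 - 3.42x → x* = 33.3820.
Consumer price on the demand curve at x*: 241.50 − 3.42×33.3820 = 127.3336.

P = $127.33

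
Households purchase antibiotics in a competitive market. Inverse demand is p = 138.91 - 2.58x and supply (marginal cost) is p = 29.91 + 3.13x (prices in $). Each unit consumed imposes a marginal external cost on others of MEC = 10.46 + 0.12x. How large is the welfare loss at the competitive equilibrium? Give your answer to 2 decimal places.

DWL = $13.94

Market equilibrium (private): 29.91 + 3.13x = 138.91 - 2.58x → x_m = 19.0893.
Social marginal benefit = demand − MEC = 128.45 - 2.70x.
Set SMB = MC: 128.45 - 2.70x = 29.91 + 3.13x → x* = 16.9022.
Between x* and x_m the wedge MC − SMB runs linearly from 0 to MEC(x_m), so the loss is a triangle.
DWL = ½ × 2.1871 × 12.7507 = 13.9435.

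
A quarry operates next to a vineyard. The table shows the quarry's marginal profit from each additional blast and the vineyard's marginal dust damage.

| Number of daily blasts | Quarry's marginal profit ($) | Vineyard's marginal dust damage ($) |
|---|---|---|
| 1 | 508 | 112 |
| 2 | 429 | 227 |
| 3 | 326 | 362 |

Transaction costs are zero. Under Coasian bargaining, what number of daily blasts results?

Bargaining reaches the level where marginal profit last exceeds marginal dust damage.
That holds through level 2 (429 ≥ 227) but not at 3 (326 < 362).

2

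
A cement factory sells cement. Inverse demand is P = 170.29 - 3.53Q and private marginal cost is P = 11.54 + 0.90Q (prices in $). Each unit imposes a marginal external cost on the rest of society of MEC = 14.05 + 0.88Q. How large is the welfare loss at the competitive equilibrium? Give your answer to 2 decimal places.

DWL = $195.67

Market equilibrium (private): 11.54 + 0.90Q = 170.29 - 3.53Q → Q_m = 35.8352.
Social marginal cost = private MC + MEC = 25.59 + 1.78Q.
Set SMC = demand: 25.59 + 1.78Q = 170.29 - 3.53Q → Q* = 27.2505.
The loss is the area between SMC and demand from Q* to Q_m; with linear curves that's a triangle of height MEC(Q_m).
DWL = ½ × 8.5847 × 45.5850 = 195.6668.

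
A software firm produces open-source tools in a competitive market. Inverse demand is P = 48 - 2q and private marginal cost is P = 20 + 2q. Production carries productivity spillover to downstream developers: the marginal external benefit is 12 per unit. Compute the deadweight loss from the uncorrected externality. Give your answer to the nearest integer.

DWL = 18

Market equilibrium (private): 20 + 2q = 48 - 2q → q_m = 7.0000.
Social marginal cost = private MC − MEB = 8 + 2q.
Set SMC = demand: 8 + 2q = 48 - 2q → q* = 10.0000.
Between q* and q_m the wedge demand − SMC runs linearly from 0 to MEB(q_m), so the loss is a triangle.
DWL = ½ × 3.0000 × 12.0000 = 18.0000.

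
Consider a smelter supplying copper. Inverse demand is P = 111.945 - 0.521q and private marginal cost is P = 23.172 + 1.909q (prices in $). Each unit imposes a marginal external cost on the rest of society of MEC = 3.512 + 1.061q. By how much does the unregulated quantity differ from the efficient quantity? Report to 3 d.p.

12.109 units

Market equilibrium (private): 23.172 + 1.909q = 111.945 - 0.521q → q_m = 36.5321.
Social marginal cost = private MC + MEC = 26.684 + 2.970q.
Set SMC = demand: 26.684 + 2.970q = 111.945 - 0.521q → q* = 24.4231.
Gap = |36.5321 − 24.4231| = 12.1090.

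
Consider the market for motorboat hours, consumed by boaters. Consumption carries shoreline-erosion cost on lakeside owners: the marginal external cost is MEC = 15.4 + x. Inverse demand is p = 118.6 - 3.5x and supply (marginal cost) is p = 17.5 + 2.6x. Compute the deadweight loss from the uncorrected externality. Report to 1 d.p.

Market equilibrium (private): 17.5 + 2.6x = 118.6 - 3.5x → x_m = 16.5738.
Social marginal benefit = demand − MEC = 103.2 - 4.5x.
Set SMB = MC: 103.2 - 4.5x = 17.5 + 2.6x → x* = 12.0704.
The welfare-loss triangle has base |x_m − x*| and height MEC(x_m) (the vertical gap between SMB and MC is zero at x* and MEC at x_m).
DWL = ½ × 4.5034 × 31.9738 = 71.9954.

DWL = 72.0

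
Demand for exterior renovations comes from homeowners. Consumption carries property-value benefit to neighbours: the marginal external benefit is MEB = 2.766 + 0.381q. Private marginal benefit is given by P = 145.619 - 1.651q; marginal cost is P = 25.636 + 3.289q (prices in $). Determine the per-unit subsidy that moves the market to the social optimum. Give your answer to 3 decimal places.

Social marginal benefit = demand + MEB = 148.385 - 1.270q.
Set SMB = MC: 148.385 - 1.270q = 25.636 + 3.289q → q* = 26.9245.
The Pigouvian subsidy equals MEB at q*: 2.766 + 0.381×26.9245 = 13.0242.

subsidy = $13.024 per unit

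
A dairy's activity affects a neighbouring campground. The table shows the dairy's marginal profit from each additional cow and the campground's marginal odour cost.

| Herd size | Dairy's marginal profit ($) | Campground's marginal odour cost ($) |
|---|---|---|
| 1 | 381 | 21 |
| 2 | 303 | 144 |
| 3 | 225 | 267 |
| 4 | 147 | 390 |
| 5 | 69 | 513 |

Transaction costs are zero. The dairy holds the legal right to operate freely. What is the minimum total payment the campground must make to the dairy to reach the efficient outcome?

$441

Left alone the dairy would choose level 5 (marginal profit stays positive).
Efficient level: k* = 2 (marginal profit ≥ marginal odour cost through 2).
The campground must at least cover the dairy's forgone profit from cutting 5→2: 225 + 147 + 69 = 441.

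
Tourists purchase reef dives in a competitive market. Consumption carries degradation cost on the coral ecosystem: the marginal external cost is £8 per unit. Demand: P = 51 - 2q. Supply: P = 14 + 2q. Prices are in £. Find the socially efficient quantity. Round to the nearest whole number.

q* = 7

Social marginal benefit = demand − MEC = 43 - 2q.
Set SMB = MC: 43 - 2q = 14 + 2q → q* = 7.2500.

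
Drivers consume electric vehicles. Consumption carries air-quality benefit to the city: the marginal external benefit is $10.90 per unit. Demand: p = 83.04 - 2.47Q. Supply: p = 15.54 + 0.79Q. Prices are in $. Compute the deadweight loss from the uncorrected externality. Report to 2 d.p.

DWL = $18.22

Market equilibrium (private): 15.54 + 0.79Q = 83.04 - 2.47Q → Q_m = 20.7055.
Social marginal benefit = demand + MEB = 93.94 - 2.47Q.
Set SMB = MC: 93.94 - 2.47Q = 15.54 + 0.79Q → Q* = 24.0491.
The welfare-loss triangle has base |Q_m − Q*| and height MEB(Q_m) (the vertical gap between SMB and MC is zero at Q* and MEB at Q_m).
DWL = ½ × 3.3436 × 10.9000 = 18.2226.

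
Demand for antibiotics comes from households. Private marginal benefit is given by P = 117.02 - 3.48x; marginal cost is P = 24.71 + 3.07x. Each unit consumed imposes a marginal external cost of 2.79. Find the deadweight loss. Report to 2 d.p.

Market equilibrium (private): 24.71 + 3.07x = 117.02 - 3.48x → x_m = 14.0931.
Social marginal benefit = demand − MEC = 114.23 - 3.48x.
Set SMB = MC: 114.23 - 3.48x = 24.71 + 3.07x → x* = 13.6672.
Between x* and x_m the wedge MC − SMB runs linearly from 0 to MEC(x_m), so the loss is a triangle.
DWL = ½ × 0.4259 × 2.7900 = 0.5941.

DWL = 0.59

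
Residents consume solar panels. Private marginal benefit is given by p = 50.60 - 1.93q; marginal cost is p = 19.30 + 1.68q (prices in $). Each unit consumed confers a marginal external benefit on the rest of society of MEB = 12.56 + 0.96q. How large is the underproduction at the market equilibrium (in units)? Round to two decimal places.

Market equilibrium (private): 19.30 + 1.68q = 50.60 - 1.93q → q_m = 8.6704.
Social marginal benefit = demand + MEB = 63.16 - 0.97q.
Set SMB = MC: 63.16 - 0.97q = 19.30 + 1.68q → q* = 16.5509.
Gap = |8.6704 − 16.5509| = 7.8805.

7.88 units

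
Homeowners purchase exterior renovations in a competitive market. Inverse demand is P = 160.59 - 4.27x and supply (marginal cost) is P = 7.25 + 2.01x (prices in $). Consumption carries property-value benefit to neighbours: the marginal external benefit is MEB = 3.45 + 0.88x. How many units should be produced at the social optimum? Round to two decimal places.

x* = 29.04

Social marginal benefit = demand + MEB = 164.04 - 3.39x.
Set SMB = MC: 164.04 - 3.39x = 7.25 + 2.01x → x* = 29.0352.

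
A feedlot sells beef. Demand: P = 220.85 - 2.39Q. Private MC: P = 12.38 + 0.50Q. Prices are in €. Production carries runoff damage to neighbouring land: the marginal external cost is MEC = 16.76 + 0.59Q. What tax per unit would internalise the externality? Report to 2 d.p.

tax = €49.26 per unit

Social marginal cost = private MC + MEC = 29.14 + 1.09Q.
Set SMC = demand: 29.14 + 1.09Q = 220.85 - 2.39Q → Q* = 55.0891.
The Pigouvian tax equals MEC at Q*: 16.76 + 0.59×55.0891 = 49.2626.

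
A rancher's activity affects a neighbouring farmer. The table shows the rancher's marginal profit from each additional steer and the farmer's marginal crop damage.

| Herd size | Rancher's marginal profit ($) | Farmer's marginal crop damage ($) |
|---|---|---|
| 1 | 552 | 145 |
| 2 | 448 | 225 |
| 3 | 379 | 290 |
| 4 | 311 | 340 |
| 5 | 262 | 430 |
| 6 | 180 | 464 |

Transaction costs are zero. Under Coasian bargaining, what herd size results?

Bargaining reaches the level where marginal profit last exceeds marginal crop damage.
That holds through level 3 (379 ≥ 290) but not at 4 (311 < 340).

3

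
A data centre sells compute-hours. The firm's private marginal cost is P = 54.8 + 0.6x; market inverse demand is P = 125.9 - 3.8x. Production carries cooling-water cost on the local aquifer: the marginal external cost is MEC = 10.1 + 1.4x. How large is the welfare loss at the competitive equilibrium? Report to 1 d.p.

Market equilibrium (private): 54.8 + 0.6x = 125.9 - 3.8x → x_m = 16.1591.
Social marginal cost = private MC + MEC = 64.9 + 2.0x.
Set SMC = demand: 64.9 + 2.0x = 125.9 - 3.8x → x* = 10.5172.
Between x* and x_m the wedge SMC − demand runs linearly from 0 to MEC(x_m), so the loss is a triangle.
DWL = ½ × 5.6419 × 32.7227 = 92.3091.

DWL = 92.3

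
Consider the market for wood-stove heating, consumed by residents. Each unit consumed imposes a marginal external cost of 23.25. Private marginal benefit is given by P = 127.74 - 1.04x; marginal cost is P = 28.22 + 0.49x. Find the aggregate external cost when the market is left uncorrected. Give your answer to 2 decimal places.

Market equilibrium (private): 28.22 + 0.49x = 127.74 - 1.04x → x_m = 65.0458.
Total external cost = MEC × x_m = 23.25 × 65.0458 = 1512.3149.

1512.31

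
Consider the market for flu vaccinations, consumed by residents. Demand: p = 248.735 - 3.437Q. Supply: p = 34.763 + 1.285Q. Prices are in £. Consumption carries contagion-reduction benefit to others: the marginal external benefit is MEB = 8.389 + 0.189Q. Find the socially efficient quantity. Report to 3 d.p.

Q* = 49.054

Social marginal benefit = demand + MEB = 257.124 - 3.248Q.
Set SMB = MC: 257.124 - 3.248Q = 34.763 + 1.285Q → Q* = 49.0538.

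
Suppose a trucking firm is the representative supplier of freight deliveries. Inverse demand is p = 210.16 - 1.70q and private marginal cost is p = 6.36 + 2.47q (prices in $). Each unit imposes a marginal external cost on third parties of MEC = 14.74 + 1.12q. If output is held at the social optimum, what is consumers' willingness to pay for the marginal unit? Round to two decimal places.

Social marginal cost = private MC + MEC = 21.10 + 3.59q.
Set SMC = demand: 21.10 + 3.59q = 210.16 - 1.70q → q* = 35.7391.
Consumer price on the demand curve at q*: 210.16 − 1.70×35.7391 = 149.4035.

P = $149.40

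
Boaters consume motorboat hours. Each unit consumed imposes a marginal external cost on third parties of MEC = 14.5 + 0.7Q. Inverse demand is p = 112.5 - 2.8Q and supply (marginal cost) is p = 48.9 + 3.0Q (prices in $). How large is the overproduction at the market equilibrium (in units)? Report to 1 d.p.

3.4 units

Market equilibrium (private): 48.9 + 3.0Q = 112.5 - 2.8Q → Q_m = 10.9655.
Social marginal benefit = demand − MEC = 98.0 - 3.5Q.
Set SMB = MC: 98.0 - 3.5Q = 48.9 + 3.0Q → Q* = 7.5538.
Gap = |10.9655 − 7.5538| = 3.4117.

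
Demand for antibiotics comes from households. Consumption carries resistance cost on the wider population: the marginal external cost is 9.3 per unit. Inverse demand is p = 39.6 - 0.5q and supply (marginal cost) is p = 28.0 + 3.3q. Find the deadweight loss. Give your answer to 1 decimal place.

DWL = 11.4

Market equilibrium (private): 28.0 + 3.3q = 39.6 - 0.5q → q_m = 3.0526.
Social marginal benefit = demand − MEC = 30.3 - 0.5q.
Set SMB = MC: 30.3 - 0.5q = 28.0 + 3.3q → q* = 0.6053.
The welfare-loss triangle has base |q_m − q*| and height MEC(q_m) (the vertical gap between SMB and MC is zero at q* and MEC at q_m).
DWL = ½ × 2.4473 × 9.3000 = 11.3799.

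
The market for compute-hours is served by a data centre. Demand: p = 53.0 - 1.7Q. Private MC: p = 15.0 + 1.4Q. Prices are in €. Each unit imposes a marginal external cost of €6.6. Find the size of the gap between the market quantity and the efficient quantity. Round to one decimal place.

Market equilibrium (private): 15.0 + 1.4Q = 53.0 - 1.7Q → Q_m = 12.2581.
Social marginal cost = private MC + MEC = 21.6 + 1.4Q.
Set SMC = demand: 21.6 + 1.4Q = 53.0 - 1.7Q → Q* = 10.1290.
Gap = |12.2581 − 10.1290| = 2.1291.

2.1 units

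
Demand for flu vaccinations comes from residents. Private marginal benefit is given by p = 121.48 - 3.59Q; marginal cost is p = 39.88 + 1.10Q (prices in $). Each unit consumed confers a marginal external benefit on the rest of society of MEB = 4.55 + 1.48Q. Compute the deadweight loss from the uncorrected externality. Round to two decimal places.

Market equilibrium (private): 39.88 + 1.10Q = 121.48 - 3.59Q → Q_m = 17.3987.
Social marginal benefit = demand + MEB = 126.03 - 2.11Q.
Set SMB = MC: 126.03 - 2.11Q = 39.88 + 1.10Q → Q* = 26.8380.
Between Q* and Q_m the wedge SMB − MC runs linearly from 0 to MEB(Q_m), so the loss is a triangle.
DWL = ½ × 9.4393 × 30.3001 = 143.0059.

DWL = $143.01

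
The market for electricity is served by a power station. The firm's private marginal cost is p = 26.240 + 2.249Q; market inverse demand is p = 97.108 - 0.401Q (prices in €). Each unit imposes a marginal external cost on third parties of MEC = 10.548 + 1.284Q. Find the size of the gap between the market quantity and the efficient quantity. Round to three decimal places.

Market equilibrium (private): 26.240 + 2.249Q = 97.108 - 0.401Q → Q_m = 26.7426.
Social marginal cost = private MC + MEC = 36.788 + 3.533Q.
Set SMC = demand: 36.788 + 3.533Q = 97.108 - 0.401Q → Q* = 15.3330.
Gap = |26.7426 − 15.3330| = 11.4096.

11.410 units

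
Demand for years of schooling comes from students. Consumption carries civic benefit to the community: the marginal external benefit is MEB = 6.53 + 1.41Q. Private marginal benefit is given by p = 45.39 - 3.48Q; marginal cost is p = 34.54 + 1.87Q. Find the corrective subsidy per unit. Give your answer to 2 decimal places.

subsidy = 12.75 per unit

Social marginal benefit = demand + MEB = 51.92 - 2.07Q.
Set SMB = MC: 51.92 - 2.07Q = 34.54 + 1.87Q → Q* = 4.4112.
The Pigouvian subsidy equals MEB at Q*: 6.53 + 1.41×4.4112 = 12.7498.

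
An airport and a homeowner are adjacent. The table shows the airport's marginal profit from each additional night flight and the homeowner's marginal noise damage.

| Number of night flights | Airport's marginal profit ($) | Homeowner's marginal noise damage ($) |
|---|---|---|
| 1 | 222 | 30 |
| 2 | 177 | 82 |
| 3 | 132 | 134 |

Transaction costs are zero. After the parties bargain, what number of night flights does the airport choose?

2

Bargaining reaches the level where marginal profit last exceeds marginal noise damage.
That holds through level 2 (177 ≥ 82) but not at 3 (132 < 134).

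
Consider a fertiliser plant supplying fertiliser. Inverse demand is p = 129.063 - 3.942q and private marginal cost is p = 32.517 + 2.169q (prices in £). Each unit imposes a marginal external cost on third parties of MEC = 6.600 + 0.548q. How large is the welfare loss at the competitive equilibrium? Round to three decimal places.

Market equilibrium (private): 32.517 + 2.169q = 129.063 - 3.942q → q_m = 15.7987.
Social marginal cost = private MC + MEC = 39.117 + 2.717q.
Set SMC = demand: 39.117 + 2.717q = 129.063 - 3.942q → q* = 13.5074.
The welfare-loss triangle has base |q_m − q*| and height MEC(q_m) (the vertical gap between SMC and demand is zero at q* and MEC at q_m).
DWL = ½ × 2.2913 × 15.2577 = 17.4800.

DWL = £17.480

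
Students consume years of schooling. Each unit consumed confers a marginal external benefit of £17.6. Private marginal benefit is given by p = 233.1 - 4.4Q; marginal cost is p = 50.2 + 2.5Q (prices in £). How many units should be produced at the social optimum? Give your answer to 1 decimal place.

Social marginal benefit = demand + MEB = 250.7 - 4.4Q.
Set SMB = MC: 250.7 - 4.4Q = 50.2 + 2.5Q → Q* = 29.0580.

Q* = 29.1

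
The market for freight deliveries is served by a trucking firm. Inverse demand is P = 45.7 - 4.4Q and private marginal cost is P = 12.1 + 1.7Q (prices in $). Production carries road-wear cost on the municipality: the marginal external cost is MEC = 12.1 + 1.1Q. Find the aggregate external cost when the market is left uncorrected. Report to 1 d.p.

Market equilibrium (private): 12.1 + 1.7Q = 45.7 - 4.4Q → Q_m = 5.5082.
Total external cost = ∫₀^{Q_m} (12.1 + 1.1Q) dQ = 12.1×5.5082 + ½×1.1×5.5082² = 83.3364.

$83.3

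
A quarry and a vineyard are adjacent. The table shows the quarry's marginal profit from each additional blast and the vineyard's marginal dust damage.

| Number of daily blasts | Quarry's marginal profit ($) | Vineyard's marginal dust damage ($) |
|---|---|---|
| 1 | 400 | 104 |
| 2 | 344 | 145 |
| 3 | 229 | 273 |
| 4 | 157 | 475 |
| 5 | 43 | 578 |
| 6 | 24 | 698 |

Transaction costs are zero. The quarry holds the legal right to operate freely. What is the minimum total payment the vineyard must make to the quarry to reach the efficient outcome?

$453

Left alone the quarry would choose level 6 (marginal profit stays positive).
Efficient level: k* = 2 (marginal profit ≥ marginal dust damage through 2).
The vineyard must at least cover the quarry's forgone profit from cutting 6→2: 229 + 157 + 43 + 24 = 453.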